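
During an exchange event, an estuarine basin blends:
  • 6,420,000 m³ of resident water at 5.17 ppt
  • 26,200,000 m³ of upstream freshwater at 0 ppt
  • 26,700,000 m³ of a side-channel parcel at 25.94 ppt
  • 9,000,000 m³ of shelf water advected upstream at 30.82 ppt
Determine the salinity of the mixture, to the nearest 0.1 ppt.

Mass of salt is conserved:
salt = 6,420,000×5.17 + 26,200,000×0 + 26,700,000×25.94 + 9,000,000×30.82 = 33,191,400 + 0 + 692,598,000 + 277,380,000 = 1,003,169,400
volume = 6,420,000 + 26,200,000 + 26,700,000 + 9,000,000 = 68,320,000 m³
S = 1,003,169,400 / 68,320,000 = 14.683 ppt

14.7 ppt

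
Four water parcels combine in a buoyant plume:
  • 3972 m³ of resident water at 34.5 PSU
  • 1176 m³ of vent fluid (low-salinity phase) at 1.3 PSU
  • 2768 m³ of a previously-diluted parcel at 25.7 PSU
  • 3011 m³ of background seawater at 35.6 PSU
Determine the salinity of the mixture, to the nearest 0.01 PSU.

29.00 PSU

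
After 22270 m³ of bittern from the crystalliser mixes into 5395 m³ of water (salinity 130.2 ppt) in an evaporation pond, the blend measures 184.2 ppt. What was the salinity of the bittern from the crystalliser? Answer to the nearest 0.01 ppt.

Salt balance: 5,395×130.2 + 22,270×S = 27,665×184.2
702,429 + 22,270·S = 5,095,893
S = (5,095,893 − 702,429) / 22,270 = 197.2817 ppt

197.28 ppt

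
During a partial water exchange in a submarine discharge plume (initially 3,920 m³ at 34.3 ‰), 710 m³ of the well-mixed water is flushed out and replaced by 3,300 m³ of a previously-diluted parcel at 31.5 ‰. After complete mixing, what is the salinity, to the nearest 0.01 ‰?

32.88 ‰

Remaining after removal: 3,210 m³ at 34.3 ‰ (salt = 110,103)
After addition: salt = 110,103 + 3,300×31.5 = 214,053; volume = 6,510 m³
S = 214,053 / 6,510 = 32.8806 ‰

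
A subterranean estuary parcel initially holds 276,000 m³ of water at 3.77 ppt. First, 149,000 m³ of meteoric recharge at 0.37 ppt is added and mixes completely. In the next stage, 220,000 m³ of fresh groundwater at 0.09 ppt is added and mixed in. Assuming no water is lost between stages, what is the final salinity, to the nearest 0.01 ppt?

1.73 ppt

By conservation of dissolved salt,
Initial salt = 276,000×3.77 = 1,040,520
After stage 1: salt = 1,040,520 + 149,000×0.37 = 1,095,650; volume = 425,000 m³; S = 2.578 ppt
After stage 2: salt = 1,095,650 + 220,000×0.09 = 1,115,450; volume = 645,000 m³
S = 1,115,450 / 645,000 = 1.7294 ppt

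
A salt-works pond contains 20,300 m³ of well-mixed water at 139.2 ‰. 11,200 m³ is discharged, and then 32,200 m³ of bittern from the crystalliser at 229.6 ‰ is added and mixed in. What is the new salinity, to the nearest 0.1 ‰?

Remaining after removal: 9,100 m³ at 139.2 ‰ (salt = 1,266,720)
After addition: salt = 1,266,720 + 32,200×229.6 = 8,659,840; volume = 41,300 m³
S = 8,659,840 / 41,300 = 209.6814 ‰

209.7 ‰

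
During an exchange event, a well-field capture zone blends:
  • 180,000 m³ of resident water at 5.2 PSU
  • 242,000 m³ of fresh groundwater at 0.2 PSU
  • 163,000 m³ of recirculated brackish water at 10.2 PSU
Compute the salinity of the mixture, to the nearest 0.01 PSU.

4.52 PSU

By conservation of dissolved salt,
salt = 180,000×5.2 + 242,000×0.2 + 163,000×10.2 = 936,000 + 48,400 + 1,662,600 = 2,647,000
volume = 180,000 + 242,000 + 163,000 = 585,000 m³
S = 2,647,000 / 585,000 = 4.5248 PSU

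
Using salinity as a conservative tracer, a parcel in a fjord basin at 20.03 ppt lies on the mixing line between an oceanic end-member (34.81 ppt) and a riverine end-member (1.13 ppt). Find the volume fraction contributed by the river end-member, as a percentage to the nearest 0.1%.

Let f be the freshwater fraction. Salt balance per unit volume:
f×1.13 + (1−f)×34.81 = 20.03
f = (34.81 − 20.03) / (34.81 − 1.13) = 14.78/33.68 = 0.4388

43.9%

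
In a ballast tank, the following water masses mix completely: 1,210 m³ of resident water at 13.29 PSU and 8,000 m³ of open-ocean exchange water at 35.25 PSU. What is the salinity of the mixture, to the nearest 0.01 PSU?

32.36 PSU

By conservation of dissolved salt,
salt = 1,210×13.29 + 8,000×35.25 = 16,080.9 + 282,000 = 298,080.9
volume = 1,210 + 8,000 = 9,210 m³
S = 298,080.9 / 9,210 = 32.3649 PSU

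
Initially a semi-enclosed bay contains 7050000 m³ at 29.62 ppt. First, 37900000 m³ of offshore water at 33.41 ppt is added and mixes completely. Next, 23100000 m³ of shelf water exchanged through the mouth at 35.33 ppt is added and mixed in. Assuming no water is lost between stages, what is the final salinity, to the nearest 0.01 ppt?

Mass of salt is conserved:
Initial salt = 7,050,000×29.62 = 208,821,000
After stage 1: salt = 208,821,000 + 37,900,000×33.41 = 1,475,060,000; volume = 44,950,000 m³; S = 32.816 ppt
After stage 2: salt = 1,475,060,000 + 23,100,000×35.33 = 2,291,183,000; volume = 68,050,000 m³
S = 2,291,183,000 / 68,050,000 = 33.6691 ppt

33.67 ppt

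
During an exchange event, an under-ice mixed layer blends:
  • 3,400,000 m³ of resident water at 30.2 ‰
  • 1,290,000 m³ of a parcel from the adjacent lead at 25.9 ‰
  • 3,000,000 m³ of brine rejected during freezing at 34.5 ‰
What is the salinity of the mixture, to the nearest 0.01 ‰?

Mass of salt is conserved:
salt = 3,400,000×30.2 + 1,290,000×25.9 + 3,000,000×34.5 = 102,680,000 + 33,411,000 + 103,500,000 = 239,591,000
volume = 3,400,000 + 1,290,000 + 3,000,000 = 7,690,000 m³
S = 239,591,000 / 7,690,000 = 31.1562 ‰

31.16 ‰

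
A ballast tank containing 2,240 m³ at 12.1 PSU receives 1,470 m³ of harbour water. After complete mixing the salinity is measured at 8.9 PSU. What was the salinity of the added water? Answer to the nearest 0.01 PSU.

4.02 PSU

Salt balance: 2,240×12.1 + 1,470×S = 3,710×8.9
27,104 + 1,470·S = 33,019
S = (33,019 − 27,104) / 1,470 = 4.0238 PSU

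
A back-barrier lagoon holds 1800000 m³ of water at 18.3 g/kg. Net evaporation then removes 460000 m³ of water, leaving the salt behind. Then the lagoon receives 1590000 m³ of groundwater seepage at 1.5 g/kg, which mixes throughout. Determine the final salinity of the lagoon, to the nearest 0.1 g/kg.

After evaporation: salt = 1,800,000×18.3 = 32,940,000; volume = 1,800,000 − 460,000 = 1,340,000 m³
After mixing: salt = 32,940,000 + 1,590,000×1.5 = 35,325,000; volume = 1,340,000 + 1,590,000 = 2,930,000 m³
S = 35,325,000 / 2,930,000 = 12.0563 g/kg

12.1 g/kg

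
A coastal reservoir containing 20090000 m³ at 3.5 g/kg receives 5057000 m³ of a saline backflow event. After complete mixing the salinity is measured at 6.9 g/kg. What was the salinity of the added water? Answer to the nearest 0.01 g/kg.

20.41 g/kg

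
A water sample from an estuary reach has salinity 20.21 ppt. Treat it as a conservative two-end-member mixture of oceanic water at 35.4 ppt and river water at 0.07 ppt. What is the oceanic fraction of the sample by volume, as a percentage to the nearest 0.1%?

57.0%

Let g be the oceanic fraction. Salt balance per unit volume:
g×35.4 + (1−g)×0.07 = 20.21
g = (20.21 − 0.07) / (35.4 − 0.07) = 20.14/35.33 = 0.5701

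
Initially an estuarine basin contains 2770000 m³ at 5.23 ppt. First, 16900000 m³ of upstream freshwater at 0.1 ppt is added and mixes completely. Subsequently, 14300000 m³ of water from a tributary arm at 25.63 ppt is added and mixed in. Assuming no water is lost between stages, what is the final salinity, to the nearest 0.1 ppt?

11.3 ppt

Mass of salt is conserved:
Initial salt = 2,770,000×5.23 = 14,487,100
After stage 1: salt = 14,487,100 + 16,900,000×0.1 = 16,177,100; volume = 19,670,000 m³; S = 0.822 ppt
After stage 2: salt = 16,177,100 + 14,300,000×25.63 = 382,686,100; volume = 33,970,000 m³
S = 382,686,100 / 33,970,000 = 11.2654 ppt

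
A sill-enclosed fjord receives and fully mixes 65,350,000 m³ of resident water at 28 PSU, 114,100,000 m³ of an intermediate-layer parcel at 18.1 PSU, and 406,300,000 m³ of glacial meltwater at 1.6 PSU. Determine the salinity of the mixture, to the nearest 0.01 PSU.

Mass of salt is conserved:
salt = 65,350,000×28 + 114,100,000×18.1 + 406,300,000×1.6 = 1,829,800,000 + 2,065,210,000 + 650,080,000 = 4,545,090,000
volume = 65,350,000 + 114,100,000 + 406,300,000 = 585,750,000 m³
S = 4,545,090,000 / 585,750,000 = 7.7594 PSU

7.76 PSU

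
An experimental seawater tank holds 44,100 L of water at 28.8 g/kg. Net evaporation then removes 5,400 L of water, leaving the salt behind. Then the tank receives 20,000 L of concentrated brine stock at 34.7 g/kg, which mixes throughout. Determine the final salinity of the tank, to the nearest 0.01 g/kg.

After evaporation: salt = 44,100×28.8 = 1,270,080; volume = 44,100 − 5,400 = 38,700 L
After mixing: salt = 1,270,080 + 20,000×34.7 = 1,964,080; volume = 38,700 + 20,000 = 58,700 L
S = 1,964,080 / 58,700 = 33.4596 g/kg

33.46 g/kg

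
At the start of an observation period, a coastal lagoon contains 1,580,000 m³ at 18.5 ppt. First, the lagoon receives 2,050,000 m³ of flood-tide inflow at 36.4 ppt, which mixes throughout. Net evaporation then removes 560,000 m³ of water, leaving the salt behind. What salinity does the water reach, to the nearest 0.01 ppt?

33.83 ppt

After mixing: salt = 1,580,000×18.5 + 2,050,000×36.4 = 103,850,000; volume = 3,630,000 m³
After evaporation: salt unchanged = 103,850,000; volume = 3,630,000 − 560,000 = 3,070,000 m³
S = 103,850,000 / 3,070,000 = 33.8274 ppt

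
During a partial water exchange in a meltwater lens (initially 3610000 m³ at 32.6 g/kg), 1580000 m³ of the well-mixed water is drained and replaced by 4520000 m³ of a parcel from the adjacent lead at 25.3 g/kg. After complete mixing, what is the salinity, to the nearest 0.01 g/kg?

Remaining after removal: 2,030,000 m³ at 32.6 g/kg (salt = 66,178,000)
After addition: salt = 66,178,000 + 4,520,000×25.3 = 180,534,000; volume = 6,550,000 m³
S = 180,534,000 / 6,550,000 = 27.5624 g/kg

27.56 g/kg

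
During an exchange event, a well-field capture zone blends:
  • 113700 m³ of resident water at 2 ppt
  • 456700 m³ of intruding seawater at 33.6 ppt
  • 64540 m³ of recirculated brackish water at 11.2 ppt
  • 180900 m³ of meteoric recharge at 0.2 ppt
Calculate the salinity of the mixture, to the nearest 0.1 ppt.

20.0 ppt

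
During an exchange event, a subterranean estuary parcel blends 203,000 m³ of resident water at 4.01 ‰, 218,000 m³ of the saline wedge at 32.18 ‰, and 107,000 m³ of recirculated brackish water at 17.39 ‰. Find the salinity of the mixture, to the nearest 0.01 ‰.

Weighted by volume,
salt = 203,000×4.01 + 218,000×32.18 + 107,000×17.39 = 814,030 + 7,015,240 + 1,860,730 = 9,690,000
volume = 203,000 + 218,000 + 107,000 = 528,000 m³
S = 9,690,000 / 528,000 = 18.3523 ‰

18.35 ‰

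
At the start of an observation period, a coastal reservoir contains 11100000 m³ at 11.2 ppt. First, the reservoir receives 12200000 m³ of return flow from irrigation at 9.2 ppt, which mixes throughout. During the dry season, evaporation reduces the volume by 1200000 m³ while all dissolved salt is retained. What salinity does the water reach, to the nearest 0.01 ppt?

After mixing: salt = 11,100,000×11.2 + 12,200,000×9.2 = 236,560,000; volume = 23,300,000 m³
After evaporation: salt unchanged = 236,560,000; volume = 23,300,000 − 1,200,000 = 22,100,000 m³
S = 236,560,000 / 22,100,000 = 10.7041 ppt

10.70 ppt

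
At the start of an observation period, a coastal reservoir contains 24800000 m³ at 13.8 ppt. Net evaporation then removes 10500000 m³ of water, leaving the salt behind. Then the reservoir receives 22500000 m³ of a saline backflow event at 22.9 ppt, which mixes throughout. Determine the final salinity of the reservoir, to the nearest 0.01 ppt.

23.30 ppt

After evaporation: salt = 24,800,000×13.8 = 342,240,000; volume = 24,800,000 − 10,500,000 = 14,300,000 m³
After mixing: salt = 342,240,000 + 22,500,000×22.9 = 857,490,000; volume = 14,300,000 + 22,500,000 = 36,800,000 m³
S = 857,490,000 / 36,800,000 = 23.3014 ppt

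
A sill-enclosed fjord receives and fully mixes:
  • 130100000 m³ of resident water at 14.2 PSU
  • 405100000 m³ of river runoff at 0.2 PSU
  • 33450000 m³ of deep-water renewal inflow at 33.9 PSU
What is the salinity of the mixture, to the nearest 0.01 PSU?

By conservation of dissolved salt,
salt = 130,100,000×14.2 + 405,100,000×0.2 + 33,450,000×33.9 = 1,847,420,000 + 81,020,000 + 1,133,955,000 = 3,062,395,000
volume = 130,100,000 + 405,100,000 + 33,450,000 = 568,650,000 m³
S = 3,062,395,000 / 568,650,000 = 5.3854 PSU

5.39 PSU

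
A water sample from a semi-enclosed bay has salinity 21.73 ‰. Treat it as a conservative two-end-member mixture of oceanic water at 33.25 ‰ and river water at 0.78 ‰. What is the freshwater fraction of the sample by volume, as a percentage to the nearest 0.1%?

Let f be the freshwater fraction. Salt balance per unit volume:
f×0.78 + (1−f)×33.25 = 21.73
f = (33.25 − 21.73) / (33.25 − 0.78) = 11.52/32.47 = 0.3548

35.5%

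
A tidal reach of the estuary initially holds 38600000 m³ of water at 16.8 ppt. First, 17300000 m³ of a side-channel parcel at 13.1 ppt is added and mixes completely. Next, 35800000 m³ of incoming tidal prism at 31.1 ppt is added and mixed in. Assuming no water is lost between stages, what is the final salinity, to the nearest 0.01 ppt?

Mass of salt is conserved:
Initial salt = 38,600,000×16.8 = 648,480,000
After stage 1: salt = 648,480,000 + 17,300,000×13.1 = 875,110,000; volume = 55,900,000 m³; S = 15.655 ppt
After stage 2: salt = 875,110,000 + 35,800,000×31.1 = 1,988,490,000; volume = 91,700,000 m³
S = 1,988,490,000 / 91,700,000 = 21.6847 ppt

21.68 ppt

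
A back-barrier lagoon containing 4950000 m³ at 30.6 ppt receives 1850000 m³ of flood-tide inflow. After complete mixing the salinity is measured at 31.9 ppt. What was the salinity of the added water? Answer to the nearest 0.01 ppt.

Salt balance: 4,950,000×30.6 + 1,850,000×S = 6,800,000×31.9
151,470,000 + 1,850,000·S = 216,920,000
S = (216,920,000 − 151,470,000) / 1,850,000 = 35.3784 ppt

35.38 ppt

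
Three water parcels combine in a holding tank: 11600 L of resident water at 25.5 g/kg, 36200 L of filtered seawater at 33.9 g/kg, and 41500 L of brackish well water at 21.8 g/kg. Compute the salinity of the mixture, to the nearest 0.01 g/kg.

Mass of salt is conserved:
salt = 11,600×25.5 + 36,200×33.9 + 41,500×21.8 = 295,800 + 1,227,180 + 904,700 = 2,427,680
volume = 11,600 + 36,200 + 41,500 = 89,300 L
S = 2,427,680 / 89,300 = 27.1857 g/kg

27.19 g/kg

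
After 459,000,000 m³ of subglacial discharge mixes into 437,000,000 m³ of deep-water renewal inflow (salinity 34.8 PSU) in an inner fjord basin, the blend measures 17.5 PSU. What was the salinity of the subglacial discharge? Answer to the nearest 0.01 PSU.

1.03 PSU

Salt balance: 437,000,000×34.8 + 459,000,000×S = 896,000,000×17.5
15,207,600,000 + 459,000,000·S = 15,680,000,000
S = (15,680,000,000 − 15,207,600,000) / 459,000,000 = 1.0292 PSU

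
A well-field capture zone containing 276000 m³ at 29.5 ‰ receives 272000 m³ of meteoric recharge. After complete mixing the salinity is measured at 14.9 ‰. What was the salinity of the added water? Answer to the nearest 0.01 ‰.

0.09 ‰

Salt balance: 276,000×29.5 + 272,000×S = 548,000×14.9
8,142,000 + 272,000·S = 8,165,200
S = (8,165,200 − 8,142,000) / 272,000 = 0.0853 ‰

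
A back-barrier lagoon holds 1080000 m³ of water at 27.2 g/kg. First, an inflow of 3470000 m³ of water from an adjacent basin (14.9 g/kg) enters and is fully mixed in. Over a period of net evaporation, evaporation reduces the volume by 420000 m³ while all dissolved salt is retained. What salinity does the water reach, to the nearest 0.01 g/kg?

After mixing: salt = 1,080,000×27.2 + 3,470,000×14.9 = 81,079,000; volume = 4,550,000 m³
After evaporation: salt unchanged = 81,079,000; volume = 4,550,000 − 420,000 = 4,130,000 m³
S = 81,079,000 / 4,130,000 = 19.6317 g/kg

19.63 g/kg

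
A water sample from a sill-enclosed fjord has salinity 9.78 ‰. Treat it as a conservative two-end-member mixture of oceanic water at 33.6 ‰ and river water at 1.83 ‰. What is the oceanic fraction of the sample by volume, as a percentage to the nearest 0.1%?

25.0%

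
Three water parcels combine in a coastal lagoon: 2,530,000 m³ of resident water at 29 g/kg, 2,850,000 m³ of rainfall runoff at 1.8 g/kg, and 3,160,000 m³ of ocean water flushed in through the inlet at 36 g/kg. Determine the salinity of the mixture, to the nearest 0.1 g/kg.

22.5 g/kg

Weighted by volume,
salt = 2,530,000×29 + 2,850,000×1.8 + 3,160,000×36 = 73,370,000 + 5,130,000 + 113,760,000 = 192,260,000
volume = 2,530,000 + 2,850,000 + 3,160,000 = 8,540,000 m³
S = 192,260,000 / 8,540,000 = 22.513 g/kg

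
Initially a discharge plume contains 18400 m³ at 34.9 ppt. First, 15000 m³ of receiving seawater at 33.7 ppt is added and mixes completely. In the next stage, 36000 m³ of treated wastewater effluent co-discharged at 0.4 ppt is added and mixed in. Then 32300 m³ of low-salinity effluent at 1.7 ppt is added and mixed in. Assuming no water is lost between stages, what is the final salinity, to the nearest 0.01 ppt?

Conserving salt mass:
Initial salt = 18,400×34.9 = 642,160
After stage 1: salt = 642,160 + 15,000×33.7 = 1,147,660; volume = 33,400 m³; S = 34.361 ppt
After stage 2: salt = 1,147,660 + 36,000×0.4 = 1,162,060; volume = 69,400 m³; S = 16.744 ppt
After stage 3: salt = 1,162,060 + 32,300×1.7 = 1,216,970; volume = 101,700 m³
S = 1,216,970 / 101,700 = 11.9663 ppt

11.97 ppt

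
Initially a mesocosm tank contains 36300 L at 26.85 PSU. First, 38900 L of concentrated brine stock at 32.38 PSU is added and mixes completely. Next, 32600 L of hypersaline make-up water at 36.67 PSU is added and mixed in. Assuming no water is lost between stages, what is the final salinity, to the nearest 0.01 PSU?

31.82 PSU

Salt balance:
Initial salt = 36,300×26.85 = 974,655
After stage 1: salt = 974,655 + 38,900×32.38 = 2,234,237; volume = 75,200 L; S = 29.711 PSU
After stage 2: salt = 2,234,237 + 32,600×36.67 = 3,429,679; volume = 107,800 L
S = 3,429,679 / 107,800 = 31.8152 PSU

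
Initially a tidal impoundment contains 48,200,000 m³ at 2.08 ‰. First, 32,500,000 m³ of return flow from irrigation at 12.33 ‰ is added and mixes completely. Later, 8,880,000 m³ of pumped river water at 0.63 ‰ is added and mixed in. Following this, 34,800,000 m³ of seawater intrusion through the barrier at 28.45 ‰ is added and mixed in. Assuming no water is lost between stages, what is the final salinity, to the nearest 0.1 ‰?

Mass of salt is conserved:
Initial salt = 48,200,000×2.08 = 100,256,000
After stage 1: salt = 100,256,000 + 32,500,000×12.33 = 500,981,000; volume = 80,700,000 m³; S = 6.208 ‰
After stage 2: salt = 500,981,000 + 8,880,000×0.63 = 506,575,400; volume = 89,580,000 m³; S = 5.655 ‰
After stage 3: salt = 506,575,400 + 34,800,000×28.45 = 1,496,635,400; volume = 124,380,000 m³
S = 1,496,635,400 / 124,380,000 = 12.0328 ‰

12.0 ‰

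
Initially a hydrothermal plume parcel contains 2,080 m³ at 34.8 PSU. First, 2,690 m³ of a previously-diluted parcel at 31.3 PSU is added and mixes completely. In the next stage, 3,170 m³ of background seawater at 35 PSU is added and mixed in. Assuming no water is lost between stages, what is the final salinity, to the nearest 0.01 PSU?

33.69 PSU

Salt balance:
Initial salt = 2,080×34.8 = 72,384
After stage 1: salt = 72,384 + 2,690×31.3 = 156,581; volume = 4,770 m³; S = 32.826 PSU
After stage 2: salt = 156,581 + 3,170×35 = 267,531; volume = 7,940 m³
S = 267,531 / 7,940 = 33.6941 PSU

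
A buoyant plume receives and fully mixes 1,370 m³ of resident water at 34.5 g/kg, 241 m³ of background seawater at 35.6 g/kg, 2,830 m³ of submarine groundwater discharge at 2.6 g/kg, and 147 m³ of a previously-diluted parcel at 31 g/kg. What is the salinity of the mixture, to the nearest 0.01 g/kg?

14.77 g/kg

Salt balance:
salt = 1,370×34.5 + 241×35.6 + 2,830×2.6 + 147×31 = 47,265 + 8,579.6 + 7,358 + 4,557 = 67,759.6
volume = 1,370 + 241 + 2,830 + 147 = 4,588 m³
S = 67,759.6 / 4,588 = 14.7689 g/kg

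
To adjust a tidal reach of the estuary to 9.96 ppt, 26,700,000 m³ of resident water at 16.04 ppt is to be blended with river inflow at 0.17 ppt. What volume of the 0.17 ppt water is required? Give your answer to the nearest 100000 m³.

Salt balance: 26,700,000×16.04 + V×0.17 = (26,700,000+V)×9.96
428,268,000 + 0.17V = 265,932,000 + 9.96V
162,336,000 = 9.79V
V = 16,581,818.18 m³

16600000 m³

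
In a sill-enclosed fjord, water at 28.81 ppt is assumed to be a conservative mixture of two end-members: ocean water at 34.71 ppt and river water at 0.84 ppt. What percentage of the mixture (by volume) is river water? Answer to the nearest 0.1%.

17.4%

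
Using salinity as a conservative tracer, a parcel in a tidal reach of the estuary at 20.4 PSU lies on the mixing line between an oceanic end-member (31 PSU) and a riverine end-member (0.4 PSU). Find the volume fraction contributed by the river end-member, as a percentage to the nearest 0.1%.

Let f be the freshwater fraction. Salt balance per unit volume:
f×0.4 + (1−f)×31 = 20.4
f = (31 − 20.4) / (31 − 0.4) = 10.6/30.6 = 0.3464

34.6%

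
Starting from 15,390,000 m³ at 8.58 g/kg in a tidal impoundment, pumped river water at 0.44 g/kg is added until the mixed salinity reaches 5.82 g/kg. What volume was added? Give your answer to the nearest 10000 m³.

Salt balance: 15,390,000×8.58 + V×0.44 = (15,390,000+V)×5.82
132,046,200 + 0.44V = 89,569,800 + 5.82V
42,476,400 = 5.38V
V = 7,895,241.64 m³

7900000 m³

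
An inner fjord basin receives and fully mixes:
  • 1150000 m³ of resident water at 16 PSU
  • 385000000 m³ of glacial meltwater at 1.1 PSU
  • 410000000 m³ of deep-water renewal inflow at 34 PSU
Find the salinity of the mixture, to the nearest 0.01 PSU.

Salt balance:
salt = 1,150,000×16 + 385,000,000×1.1 + 410,000,000×34 = 18,400,000 + 423,500,000 + 13,940,000,000 = 14,381,900,000
volume = 1,150,000 + 385,000,000 + 410,000,000 = 796,150,000 m³
S = 14,381,900,000 / 796,150,000 = 18.0643 PSU

18.06 PSU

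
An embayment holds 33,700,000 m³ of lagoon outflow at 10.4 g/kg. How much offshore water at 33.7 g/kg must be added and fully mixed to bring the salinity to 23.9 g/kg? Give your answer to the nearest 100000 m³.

46400000 m³

Salt balance: 33,700,000×10.4 + V×33.7 = (33,700,000+V)×23.9
350,480,000 + 33.7V = 805,430,000 + 23.9V
454,950,000 = 9.8V
V = 46,423,469.39 m³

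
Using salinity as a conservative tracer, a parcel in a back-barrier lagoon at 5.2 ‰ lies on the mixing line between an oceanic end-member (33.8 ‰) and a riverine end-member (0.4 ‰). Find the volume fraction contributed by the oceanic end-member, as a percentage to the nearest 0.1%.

14.4%

Let g be the oceanic fraction. Salt balance per unit volume:
g×33.8 + (1−g)×0.4 = 5.2
g = (5.2 − 0.4) / (33.8 − 0.4) = 4.8/33.4 = 0.1437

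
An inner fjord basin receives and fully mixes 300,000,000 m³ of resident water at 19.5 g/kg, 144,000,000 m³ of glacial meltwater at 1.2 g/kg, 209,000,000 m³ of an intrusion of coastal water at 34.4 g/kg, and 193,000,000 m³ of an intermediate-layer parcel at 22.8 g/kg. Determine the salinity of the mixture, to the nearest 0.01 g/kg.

20.82 g/kg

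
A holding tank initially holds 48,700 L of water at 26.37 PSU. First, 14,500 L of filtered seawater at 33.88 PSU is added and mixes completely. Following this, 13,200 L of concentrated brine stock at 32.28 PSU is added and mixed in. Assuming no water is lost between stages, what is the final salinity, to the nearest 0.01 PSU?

Mass of salt is conserved:
Initial salt = 48,700×26.37 = 1,284,219
After stage 1: salt = 1,284,219 + 14,500×33.88 = 1,775,479; volume = 63,200 L; S = 28.093 PSU
After stage 2: salt = 1,775,479 + 13,200×32.28 = 2,201,575; volume = 76,400 L
S = 2,201,575 / 76,400 = 28.8164 PSU

28.82 PSU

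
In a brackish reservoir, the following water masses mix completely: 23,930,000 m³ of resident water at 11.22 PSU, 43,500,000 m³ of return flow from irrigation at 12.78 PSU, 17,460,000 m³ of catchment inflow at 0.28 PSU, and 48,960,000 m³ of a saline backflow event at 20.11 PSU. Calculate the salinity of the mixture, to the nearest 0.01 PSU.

13.55 PSU

Total salt / total volume:
salt = 23,930,000×11.22 + 43,500,000×12.78 + 17,460,000×0.28 + 48,960,000×20.11 = 268,494,600 + 555,930,000 + 4,888,800 + 984,585,600 = 1,813,899,000
volume = 23,930,000 + 43,500,000 + 17,460,000 + 48,960,000 = 133,850,000 m³
S = 1,813,899,000 / 133,850,000 = 13.5517 PSU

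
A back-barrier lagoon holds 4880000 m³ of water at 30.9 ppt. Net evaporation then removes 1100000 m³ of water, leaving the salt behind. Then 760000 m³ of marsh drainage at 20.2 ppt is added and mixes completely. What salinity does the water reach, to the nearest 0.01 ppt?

36.60 ppt

After evaporation: salt = 4,880,000×30.9 = 150,792,000; volume = 4,880,000 − 1,100,000 = 3,780,000 m³
After mixing: salt = 150,792,000 + 760,000×20.2 = 166,144,000; volume = 3,780,000 + 760,000 = 4,540,000 m³
S = 166,144,000 / 4,540,000 = 36.5956 ppt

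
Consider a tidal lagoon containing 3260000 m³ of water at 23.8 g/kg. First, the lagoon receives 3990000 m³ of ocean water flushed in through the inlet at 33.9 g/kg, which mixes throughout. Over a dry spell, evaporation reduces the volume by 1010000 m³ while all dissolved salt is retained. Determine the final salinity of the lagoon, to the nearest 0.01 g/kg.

34.11 g/kg

After mixing: salt = 3,260,000×23.8 + 3,990,000×33.9 = 212,849,000; volume = 7,250,000 m³
After evaporation: salt unchanged = 212,849,000; volume = 7,250,000 − 1,010,000 = 6,240,000 m³
S = 212,849,000 / 6,240,000 = 34.1104 g/kg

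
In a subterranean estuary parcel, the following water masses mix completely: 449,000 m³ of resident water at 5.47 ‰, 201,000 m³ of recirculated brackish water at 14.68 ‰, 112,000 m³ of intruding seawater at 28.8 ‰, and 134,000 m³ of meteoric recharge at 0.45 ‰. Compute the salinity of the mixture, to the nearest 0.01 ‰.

Total salt / total volume:
salt = 449,000×5.47 + 201,000×14.68 + 112,000×28.8 + 134,000×0.45 = 2,456,030 + 2,950,680 + 3,225,600 + 60,300 = 8,692,610
volume = 449,000 + 201,000 + 112,000 + 134,000 = 896,000 m³
S = 8,692,610 / 896,000 = 9.7016 ‰

9.70 ‰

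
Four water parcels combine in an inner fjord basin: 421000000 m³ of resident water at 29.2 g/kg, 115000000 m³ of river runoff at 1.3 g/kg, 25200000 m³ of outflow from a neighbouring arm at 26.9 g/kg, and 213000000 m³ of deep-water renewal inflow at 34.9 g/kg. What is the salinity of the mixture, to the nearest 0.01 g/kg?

Conserving salt mass:
salt = 421,000,000×29.2 + 115,000,000×1.3 + 25,200,000×26.9 + 213,000,000×34.9 = 12,293,200,000 + 149,500,000 + 677,880,000 + 7,433,700,000 = 20,554,280,000
volume = 421,000,000 + 115,000,000 + 25,200,000 + 213,000,000 = 774,200,000 m³
S = 20,554,280,000 / 774,200,000 = 26.5491 g/kg

26.55 g/kg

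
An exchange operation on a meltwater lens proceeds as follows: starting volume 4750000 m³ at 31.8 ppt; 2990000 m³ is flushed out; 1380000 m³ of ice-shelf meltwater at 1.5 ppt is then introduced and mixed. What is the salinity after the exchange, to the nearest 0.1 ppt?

18.5 ppt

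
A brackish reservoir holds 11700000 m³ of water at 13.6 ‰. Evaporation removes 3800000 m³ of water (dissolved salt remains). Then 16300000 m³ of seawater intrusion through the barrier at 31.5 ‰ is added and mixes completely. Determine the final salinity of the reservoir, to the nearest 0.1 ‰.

27.8 ‰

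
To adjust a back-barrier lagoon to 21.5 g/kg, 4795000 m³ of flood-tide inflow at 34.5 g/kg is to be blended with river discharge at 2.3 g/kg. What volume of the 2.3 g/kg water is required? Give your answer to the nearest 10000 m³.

Salt balance: 4,795,000×34.5 + V×2.3 = (4,795,000+V)×21.5
165,427,500 + 2.3V = 103,092,500 + 21.5V
62,335,000 = 19.2V
V = 3,246,614.58 m³

3250000 m³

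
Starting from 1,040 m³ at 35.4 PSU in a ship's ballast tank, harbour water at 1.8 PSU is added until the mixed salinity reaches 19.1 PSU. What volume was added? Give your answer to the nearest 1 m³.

Salt balance: 1,040×35.4 + V×1.8 = (1,040+V)×19.1
36,816 + 1.8V = 19,864 + 19.1V
16,952 = 17.3V
V = 979.88 m³

980 m³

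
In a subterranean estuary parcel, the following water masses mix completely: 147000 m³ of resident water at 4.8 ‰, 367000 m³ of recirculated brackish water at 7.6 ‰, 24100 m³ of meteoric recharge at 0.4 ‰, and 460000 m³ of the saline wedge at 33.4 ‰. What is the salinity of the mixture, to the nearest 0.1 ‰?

Conserving salt mass:
salt = 147,000×4.8 + 367,000×7.6 + 24,100×0.4 + 460,000×33.4 = 705,600 + 2,789,200 + 9,640 + 15,364,000 = 18,868,440
volume = 147,000 + 367,000 + 24,100 + 460,000 = 998,100 m³
S = 18,868,440 / 998,100 = 18.904 ‰

18.9 ‰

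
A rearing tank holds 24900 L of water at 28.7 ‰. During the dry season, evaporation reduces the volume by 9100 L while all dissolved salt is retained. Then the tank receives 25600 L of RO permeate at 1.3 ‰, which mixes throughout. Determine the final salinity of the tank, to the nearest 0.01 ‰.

After evaporation: salt = 24,900×28.7 = 714,630; volume = 24,900 − 9,100 = 15,800 L
After mixing: salt = 714,630 + 25,600×1.3 = 747,910; volume = 15,800 + 25,600 = 41,400 L
S = 747,910 / 41,400 = 18.0655 ‰

18.07 ‰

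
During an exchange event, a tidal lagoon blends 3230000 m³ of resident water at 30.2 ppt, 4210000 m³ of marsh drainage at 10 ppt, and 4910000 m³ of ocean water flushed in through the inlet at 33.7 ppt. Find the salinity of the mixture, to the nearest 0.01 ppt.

By conservation of dissolved salt,
salt = 3,230,000×30.2 + 4,210,000×10 + 4,910,000×33.7 = 97,546,000 + 42,100,000 + 165,467,000 = 305,113,000
volume = 3,230,000 + 4,210,000 + 4,910,000 = 12,350,000 m³
S = 305,113,000 / 12,350,000 = 24.7055 ppt

24.71 ppt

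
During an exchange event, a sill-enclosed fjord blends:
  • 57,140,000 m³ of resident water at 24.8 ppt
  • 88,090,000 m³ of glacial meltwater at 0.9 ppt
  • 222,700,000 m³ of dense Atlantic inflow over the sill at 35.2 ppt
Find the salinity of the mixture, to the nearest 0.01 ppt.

Conserving salt mass:
salt = 57,140,000×24.8 + 88,090,000×0.9 + 222,700,000×35.2 = 1,417,072,000 + 79,281,000 + 7,839,040,000 = 9,335,393,000
volume = 57,140,000 + 88,090,000 + 222,700,000 = 367,930,000 m³
S = 9,335,393,000 / 367,930,000 = 25.3727 ppt

25.37 ppt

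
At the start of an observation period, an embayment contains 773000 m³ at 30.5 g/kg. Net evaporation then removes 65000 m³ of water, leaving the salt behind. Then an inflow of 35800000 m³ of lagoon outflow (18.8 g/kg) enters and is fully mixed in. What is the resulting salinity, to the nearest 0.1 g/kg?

19.1 g/kg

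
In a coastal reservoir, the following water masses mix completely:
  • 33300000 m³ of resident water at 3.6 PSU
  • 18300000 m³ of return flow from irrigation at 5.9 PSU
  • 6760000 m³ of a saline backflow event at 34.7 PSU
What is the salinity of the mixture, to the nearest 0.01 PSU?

Conserving salt mass:
salt = 33,300,000×3.6 + 18,300,000×5.9 + 6,760,000×34.7 = 119,880,000 + 107,970,000 + 234,572,000 = 462,422,000
volume = 33,300,000 + 18,300,000 + 6,760,000 = 58,360,000 m³
S = 462,422,000 / 58,360,000 = 7.9236 PSU

7.92 PSU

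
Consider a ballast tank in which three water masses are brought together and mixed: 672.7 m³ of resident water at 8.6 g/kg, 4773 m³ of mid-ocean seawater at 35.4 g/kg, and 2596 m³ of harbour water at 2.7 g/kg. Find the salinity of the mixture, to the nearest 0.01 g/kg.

Mass of salt is conserved:
salt = 672.7×8.6 + 4,773×35.4 + 2,596×2.7 = 5,785.22 + 168,964.2 + 7,009.2 = 181,758.62
volume = 672.7 + 4,773 + 2,596 = 8,041.7 m³
S = 181,758.62 / 8,041.7 = 22.602 g/kg

22.60 g/kg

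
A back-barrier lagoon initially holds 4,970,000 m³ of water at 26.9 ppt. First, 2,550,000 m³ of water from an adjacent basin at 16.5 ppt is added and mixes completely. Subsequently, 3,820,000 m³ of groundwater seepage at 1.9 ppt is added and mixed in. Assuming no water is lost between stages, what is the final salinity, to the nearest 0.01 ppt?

16.14 ppt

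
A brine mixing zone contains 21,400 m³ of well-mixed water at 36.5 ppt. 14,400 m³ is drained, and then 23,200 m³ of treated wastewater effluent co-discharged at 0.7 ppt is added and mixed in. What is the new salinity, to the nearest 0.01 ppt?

9.00 ppt

Remaining after removal: 7,000 m³ at 36.5 ppt (salt = 255,500)
After addition: salt = 255,500 + 23,200×0.7 = 271,740; volume = 30,200 m³
S = 271,740 / 30,200 = 8.998 ppt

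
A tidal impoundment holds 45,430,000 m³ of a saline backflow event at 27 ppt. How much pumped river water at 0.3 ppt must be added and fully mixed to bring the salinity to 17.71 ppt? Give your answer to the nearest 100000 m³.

24200000 m³

Salt balance: 45,430,000×27 + V×0.3 = (45,430,000+V)×17.71
1,226,610,000 + 0.3V = 804,565,300 + 17.71V
422,044,700 = 17.41V
V = 24,241,510.63 m³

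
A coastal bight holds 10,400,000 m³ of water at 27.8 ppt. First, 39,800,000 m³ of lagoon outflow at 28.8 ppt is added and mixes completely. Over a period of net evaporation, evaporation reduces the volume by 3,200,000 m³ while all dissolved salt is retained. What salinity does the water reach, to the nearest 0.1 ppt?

After mixing: salt = 10,400,000×27.8 + 39,800,000×28.8 = 1,435,360,000; volume = 50,200,000 m³
After evaporation: salt unchanged = 1,435,360,000; volume = 50,200,000 − 3,200,000 = 47,000,000 m³
S = 1,435,360,000 / 47,000,000 = 30.5396 ppt

30.5 ppt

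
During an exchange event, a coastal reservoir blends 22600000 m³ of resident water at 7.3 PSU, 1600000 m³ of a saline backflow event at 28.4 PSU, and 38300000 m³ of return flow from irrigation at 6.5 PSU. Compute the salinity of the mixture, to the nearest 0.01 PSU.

Total salt / total volume:
salt = 22,600,000×7.3 + 1,600,000×28.4 + 38,300,000×6.5 = 164,980,000 + 45,440,000 + 248,950,000 = 459,370,000
volume = 22,600,000 + 1,600,000 + 38,300,000 = 62,500,000 m³
S = 459,370,000 / 62,500,000 = 7.3499 PSU

7.35 PSU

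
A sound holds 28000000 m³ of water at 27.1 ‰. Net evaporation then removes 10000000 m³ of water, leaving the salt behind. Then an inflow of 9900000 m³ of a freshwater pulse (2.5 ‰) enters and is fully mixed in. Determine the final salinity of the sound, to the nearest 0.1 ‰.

28.1 ‰

After evaporation: salt = 28,000,000×27.1 = 758,800,000; volume = 28,000,000 − 10,000,000 = 18,000,000 m³
After mixing: salt = 758,800,000 + 9,900,000×2.5 = 783,550,000; volume = 18,000,000 + 9,900,000 = 27,900,000 m³
S = 783,550,000 / 27,900,000 = 28.0842 ‰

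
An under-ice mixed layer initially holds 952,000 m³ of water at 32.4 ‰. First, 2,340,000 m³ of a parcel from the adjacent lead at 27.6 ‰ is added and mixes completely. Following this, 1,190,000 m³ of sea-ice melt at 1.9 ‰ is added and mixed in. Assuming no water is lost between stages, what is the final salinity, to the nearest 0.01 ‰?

21.80 ‰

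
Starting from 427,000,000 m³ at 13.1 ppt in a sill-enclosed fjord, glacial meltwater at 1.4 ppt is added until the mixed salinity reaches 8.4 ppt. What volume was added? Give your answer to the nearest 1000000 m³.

287000000 m³

Salt balance: 427,000,000×13.1 + V×1.4 = (427,000,000+V)×8.4
5,593,700,000 + 1.4V = 3,586,800,000 + 8.4V
2,006,900,000 = 7V
V = 286,700,000 m³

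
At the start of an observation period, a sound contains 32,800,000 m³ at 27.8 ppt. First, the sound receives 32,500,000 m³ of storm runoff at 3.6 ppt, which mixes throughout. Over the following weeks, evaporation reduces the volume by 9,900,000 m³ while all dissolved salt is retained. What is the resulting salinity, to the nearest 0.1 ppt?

18.6 ppt

After mixing: salt = 32,800,000×27.8 + 32,500,000×3.6 = 1,028,840,000; volume = 65,300,000 m³
After evaporation: salt unchanged = 1,028,840,000; volume = 65,300,000 − 9,900,000 = 55,400,000 m³
S = 1,028,840,000 / 55,400,000 = 18.5711 ppt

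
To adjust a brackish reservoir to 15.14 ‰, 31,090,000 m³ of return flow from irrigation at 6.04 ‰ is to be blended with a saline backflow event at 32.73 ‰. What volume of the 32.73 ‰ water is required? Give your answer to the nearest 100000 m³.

Salt balance: 31,090,000×6.04 + V×32.73 = (31,090,000+V)×15.14
187,783,600 + 32.73V = 470,702,600 + 15.14V
282,919,000 = 17.59V
V = 16,084,081.86 m³

16100000 m³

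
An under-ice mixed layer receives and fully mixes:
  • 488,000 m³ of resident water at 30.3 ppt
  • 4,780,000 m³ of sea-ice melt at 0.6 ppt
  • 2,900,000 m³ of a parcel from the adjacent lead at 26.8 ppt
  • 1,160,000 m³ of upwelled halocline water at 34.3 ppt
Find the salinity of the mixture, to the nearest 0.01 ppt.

Salt balance:
salt = 488,000×30.3 + 4,780,000×0.6 + 2,900,000×26.8 + 1,160,000×34.3 = 14,786,400 + 2,868,000 + 77,720,000 + 39,788,000 = 135,162,400
volume = 488,000 + 4,780,000 + 2,900,000 + 1,160,000 = 9,328,000 m³
S = 135,162,400 / 9,328,000 = 14.49 ppt

14.49 ppt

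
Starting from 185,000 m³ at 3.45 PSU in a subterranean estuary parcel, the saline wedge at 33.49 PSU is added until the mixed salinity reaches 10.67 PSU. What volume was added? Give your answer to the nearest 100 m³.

Salt balance: 185,000×3.45 + V×33.49 = (185,000+V)×10.67
638,250 + 33.49V = 1,973,950 + 10.67V
1,335,700 = 22.82V
V = 58,531.99 m³

58500 m³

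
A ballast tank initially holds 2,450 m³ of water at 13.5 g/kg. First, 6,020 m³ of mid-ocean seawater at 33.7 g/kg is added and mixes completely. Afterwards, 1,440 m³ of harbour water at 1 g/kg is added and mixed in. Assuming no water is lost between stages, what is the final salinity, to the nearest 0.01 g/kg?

Mass of salt is conserved:
Initial salt = 2,450×13.5 = 33,075
After stage 1: salt = 33,075 + 6,020×33.7 = 235,949; volume = 8,470 m³; S = 27.857 g/kg
After stage 2: salt = 235,949 + 1,440×1 = 237,389; volume = 9,910 m³
S = 237,389 / 9,910 = 23.9545 g/kg

23.95 g/kg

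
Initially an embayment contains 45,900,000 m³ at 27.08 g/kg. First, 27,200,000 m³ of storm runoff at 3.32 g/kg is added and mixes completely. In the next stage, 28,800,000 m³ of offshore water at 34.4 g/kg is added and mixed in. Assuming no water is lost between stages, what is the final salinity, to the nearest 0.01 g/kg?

Salt balance:
Initial salt = 45,900,000×27.08 = 1,242,972,000
After stage 1: salt = 1,242,972,000 + 27,200,000×3.32 = 1,333,276,000; volume = 73,100,000 m³; S = 18.239 g/kg
After stage 2: salt = 1,333,276,000 + 28,800,000×34.4 = 2,323,996,000; volume = 101,900,000 m³
S = 2,323,996,000 / 101,900,000 = 22.8066 g/kg

22.81 g/kg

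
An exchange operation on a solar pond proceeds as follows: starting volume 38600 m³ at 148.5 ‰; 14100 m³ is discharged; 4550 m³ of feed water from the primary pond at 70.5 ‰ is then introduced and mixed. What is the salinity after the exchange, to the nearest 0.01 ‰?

Remaining after removal: 24,500 m³ at 148.5 ‰ (salt = 3,638,250)
After addition: salt = 3,638,250 + 4,550×70.5 = 3,959,025; volume = 29,050 m³
S = 3,959,025 / 29,050 = 136.2831 ‰

136.28 ‰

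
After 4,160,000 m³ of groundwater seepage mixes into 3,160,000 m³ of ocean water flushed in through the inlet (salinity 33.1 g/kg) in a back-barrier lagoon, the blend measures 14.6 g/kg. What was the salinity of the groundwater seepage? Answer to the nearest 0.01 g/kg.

Salt balance: 3,160,000×33.1 + 4,160,000×S = 7,320,000×14.6
104,596,000 + 4,160,000·S = 106,872,000
S = (106,872,000 − 104,596,000) / 4,160,000 = 0.5471 g/kg

0.55 g/kg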